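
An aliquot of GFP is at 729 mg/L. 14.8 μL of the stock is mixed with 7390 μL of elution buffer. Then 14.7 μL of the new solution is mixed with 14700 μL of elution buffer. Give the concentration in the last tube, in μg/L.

1.46 μg/L

Overall dilution factor = 500.3 × 1001 = 5.01 × 10⁵.
729 mg/L / 5.01 × 10⁵ = 1.46 × 10⁻³ mg/L = 1.46 μg/L.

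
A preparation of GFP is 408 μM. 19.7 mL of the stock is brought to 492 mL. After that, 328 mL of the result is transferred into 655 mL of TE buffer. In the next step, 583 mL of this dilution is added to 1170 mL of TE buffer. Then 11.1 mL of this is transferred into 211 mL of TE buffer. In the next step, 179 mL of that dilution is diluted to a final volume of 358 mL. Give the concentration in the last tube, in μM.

Overall dilution factor = 24.97 × 2.997 × 3.007 × 20.01 × 2 = 9006.
408 μM / 9006 = 0.0453 μM.

0.0453 μM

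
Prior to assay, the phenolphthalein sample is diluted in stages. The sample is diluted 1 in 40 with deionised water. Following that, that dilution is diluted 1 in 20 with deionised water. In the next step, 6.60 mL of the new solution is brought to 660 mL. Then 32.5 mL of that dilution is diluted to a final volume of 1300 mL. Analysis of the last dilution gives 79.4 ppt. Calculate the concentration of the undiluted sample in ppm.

Overall dilution factor = 40 × 20 × 100 × 40 = 3.20 × 10⁶.
Original = 79.4 ppt × 3.20 × 10⁶ = 2.54 × 10⁸ ppt = 254 ppm.

254 ppm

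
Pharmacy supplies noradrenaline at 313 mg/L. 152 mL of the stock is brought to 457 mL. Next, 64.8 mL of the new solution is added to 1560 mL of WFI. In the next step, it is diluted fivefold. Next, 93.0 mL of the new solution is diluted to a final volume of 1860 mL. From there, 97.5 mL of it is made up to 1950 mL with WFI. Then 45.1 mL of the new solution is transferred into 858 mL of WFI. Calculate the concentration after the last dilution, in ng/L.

104 ng/L

Overall dilution factor = 3.007 × 25.07 × 5 × 20 × 20 × 20.02 = 3.02 × 10⁶.
313 mg/L / 3.02 × 10⁶ = 1.04 × 10⁻⁴ mg/L = 104 ng/L.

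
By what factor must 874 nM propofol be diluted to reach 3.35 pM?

Factor = C₀/C_target = 874 nM / 3.35 pM = 2.61 × 10⁵.

2.61 × 10⁵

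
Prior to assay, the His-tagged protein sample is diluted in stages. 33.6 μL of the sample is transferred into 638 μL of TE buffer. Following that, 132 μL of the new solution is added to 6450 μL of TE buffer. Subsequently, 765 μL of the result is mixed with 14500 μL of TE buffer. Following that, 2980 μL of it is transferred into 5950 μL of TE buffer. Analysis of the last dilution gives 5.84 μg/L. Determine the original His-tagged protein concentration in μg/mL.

348 μg/mL

Overall dilution factor = 19.99 × 49.86 × 19.95 × 2.997 = 5.96 × 10⁴.
Original = 5.84 μg/L × 5.96 × 10⁴ = 3.48 × 10⁵ μg/L = 348 μg/mL.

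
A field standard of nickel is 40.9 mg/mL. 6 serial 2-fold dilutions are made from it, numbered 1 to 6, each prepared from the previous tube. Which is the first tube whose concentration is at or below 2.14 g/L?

Tube n has concentration 40.9 mg/mL / 2ⁿ.
Need 2ⁿ ≥ 40.9 mg/mL / 2.14 g/L = 19.1, so n ≥ 4.26.
First such tube: n = 5.

tube 5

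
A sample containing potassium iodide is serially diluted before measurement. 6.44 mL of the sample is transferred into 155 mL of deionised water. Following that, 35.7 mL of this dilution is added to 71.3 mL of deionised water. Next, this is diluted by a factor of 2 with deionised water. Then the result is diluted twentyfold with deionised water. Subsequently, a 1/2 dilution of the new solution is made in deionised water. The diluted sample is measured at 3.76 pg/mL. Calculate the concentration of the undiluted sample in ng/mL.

Overall dilution factor = 25.07 × 2.997 × 2 × 20 × 2 = 6011.
Original = 3.76 pg/mL × 6011 = 2.26 × 10⁴ pg/mL = 22.6 ng/mL.

22.6 ng/mL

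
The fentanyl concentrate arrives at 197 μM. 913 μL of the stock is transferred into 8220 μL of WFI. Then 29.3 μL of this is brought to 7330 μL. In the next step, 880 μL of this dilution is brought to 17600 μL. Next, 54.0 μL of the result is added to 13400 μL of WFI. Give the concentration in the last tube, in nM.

0.0158 nM

Overall dilution factor = 10.00 × 250.2 × 20 × 249.1 = 1.25 × 10⁷.
197 μM / 1.25 × 10⁷ = 1.58 × 10⁻⁵ μM = 0.0158 nM.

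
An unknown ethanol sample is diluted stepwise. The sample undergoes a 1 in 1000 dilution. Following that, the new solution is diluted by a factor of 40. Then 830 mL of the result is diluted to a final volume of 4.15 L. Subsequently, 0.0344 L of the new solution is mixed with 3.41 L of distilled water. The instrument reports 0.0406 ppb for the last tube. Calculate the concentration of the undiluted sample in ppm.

Overall dilution factor = 1000 × 40 × 5 × 100.1 = 2.00 × 10⁷.
Original = 0.0406 ppb × 2.00 × 10⁷ = 8.13 × 10⁵ ppb = 813 ppm.

813 ppm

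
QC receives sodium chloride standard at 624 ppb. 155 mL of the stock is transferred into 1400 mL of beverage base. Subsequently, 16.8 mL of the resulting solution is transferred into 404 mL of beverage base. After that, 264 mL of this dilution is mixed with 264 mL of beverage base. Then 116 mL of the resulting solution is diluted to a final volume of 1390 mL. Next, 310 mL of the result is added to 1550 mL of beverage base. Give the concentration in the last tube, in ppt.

17.3 ppt

Overall dilution factor = 10.03 × 25.05 × 2 × 11.98 × 6 = 3.61 × 10⁴.
624 ppb / 3.61 × 10⁴ = 0.0173 ppb = 17.3 ppt.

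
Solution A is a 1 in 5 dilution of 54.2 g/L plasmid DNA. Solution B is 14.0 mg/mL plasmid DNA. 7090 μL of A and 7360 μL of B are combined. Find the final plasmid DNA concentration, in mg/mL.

12.4 mg/mL

C_A = 54.2 g/L / 5 = 10.8 g/L.
C_B = 14.0 mg/mL = 14.0 g/L.
C_mix = (C_A·V_A + C_B·V_B)/(V_A + V_B) = (10.8×7090 + 14.0×7360) / 14450 = 12.4 g/L = 12.4 mg/mL.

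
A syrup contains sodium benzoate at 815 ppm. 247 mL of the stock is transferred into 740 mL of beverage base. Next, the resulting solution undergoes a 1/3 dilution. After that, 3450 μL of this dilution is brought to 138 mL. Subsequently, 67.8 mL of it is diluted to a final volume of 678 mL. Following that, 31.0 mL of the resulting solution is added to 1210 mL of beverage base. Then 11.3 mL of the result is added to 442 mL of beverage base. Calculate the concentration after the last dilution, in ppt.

106 ppt

Overall dilution factor = 3.996 × 3 × 40 × 10 × 40.03 × 40.12 = 7.70 × 10⁶.
815 ppm / 7.70 × 10⁶ = 1.06 × 10⁻⁴ ppm = 106 ppt.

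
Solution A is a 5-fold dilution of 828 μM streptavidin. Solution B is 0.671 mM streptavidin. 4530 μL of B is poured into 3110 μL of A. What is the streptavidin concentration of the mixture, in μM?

C_A = 828 μM / 5 = 166 μM.
C_B = 0.671 mM = 671 μM.
C_mix = (C_A·V_A + C_B·V_B)/(V_A + V_B) = (166×3110 + 671×4530) / 7640 = 465 μM.

465 μM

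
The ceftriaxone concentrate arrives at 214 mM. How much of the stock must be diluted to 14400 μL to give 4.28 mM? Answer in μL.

V₁ = C₂V₂/C₁ = 4.28 × 14400 / 214 = 288 μL.

288 μL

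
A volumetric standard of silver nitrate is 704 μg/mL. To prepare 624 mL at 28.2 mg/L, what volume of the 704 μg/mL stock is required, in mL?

25.0 mL

28.2 mg/L = 28.2 μg/mL.
V₁ = C₂V₂/C₁ = 28.2 × 624 / 704 = 25.0 mL.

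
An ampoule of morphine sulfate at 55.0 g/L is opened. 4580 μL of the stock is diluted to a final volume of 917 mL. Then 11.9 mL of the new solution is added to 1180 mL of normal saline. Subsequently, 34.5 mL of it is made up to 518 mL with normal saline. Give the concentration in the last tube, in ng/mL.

183 ng/mL

Overall dilution factor = 200.2 × 100.2 × 15.01 = 3.01 × 10⁵.
55.0 g/L / 3.01 × 10⁵ = 1.83 × 10⁻⁴ g/L = 183 ng/mL.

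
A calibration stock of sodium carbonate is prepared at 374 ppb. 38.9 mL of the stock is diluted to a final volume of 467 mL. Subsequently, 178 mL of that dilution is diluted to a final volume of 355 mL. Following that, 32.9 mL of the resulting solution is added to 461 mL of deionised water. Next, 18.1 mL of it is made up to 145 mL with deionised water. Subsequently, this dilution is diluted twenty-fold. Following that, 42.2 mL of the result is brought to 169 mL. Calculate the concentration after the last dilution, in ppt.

1.62 ppt

Overall dilution factor = 12.01 × 1.994 × 15.01 × 8.011 × 20 × 4.005 = 2.31 × 10⁵.
374 ppb / 2.31 × 10⁵ = 1.62 × 10⁻³ ppb = 1.62 ppt.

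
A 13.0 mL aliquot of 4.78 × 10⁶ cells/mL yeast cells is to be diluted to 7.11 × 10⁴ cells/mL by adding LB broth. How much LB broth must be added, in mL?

861 mL

V₂ = C₁V₁/C₂ = 4.78 × 10⁶ × 13.0 / 7.11 × 10⁴ = 874 mL.
Diluent to add = V₂ − V₁ = 874 − 13.0 = 861 mL.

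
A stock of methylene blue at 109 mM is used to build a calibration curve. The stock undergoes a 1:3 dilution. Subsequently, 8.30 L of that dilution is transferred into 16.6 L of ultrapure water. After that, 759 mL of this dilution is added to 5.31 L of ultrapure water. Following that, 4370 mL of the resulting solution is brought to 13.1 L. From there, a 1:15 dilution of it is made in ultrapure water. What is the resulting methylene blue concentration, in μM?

33.7 μM

Overall dilution factor = 3 × 3 × 7.996 × 2.998 × 15 = 3236.
109 mM / 3236 = 0.0337 mM = 33.7 μM.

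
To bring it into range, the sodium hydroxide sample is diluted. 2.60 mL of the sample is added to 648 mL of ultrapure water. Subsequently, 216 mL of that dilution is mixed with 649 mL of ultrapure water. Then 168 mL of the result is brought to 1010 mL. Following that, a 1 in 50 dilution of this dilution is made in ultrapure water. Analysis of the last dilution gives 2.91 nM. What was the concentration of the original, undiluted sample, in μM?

877 μM

Overall dilution factor = 250.2 × 4.005 × 6.012 × 50 = 3.01 × 10⁵.
Original = 2.91 nM × 3.01 × 10⁵ = 8.77 × 10⁵ nM = 877 μM.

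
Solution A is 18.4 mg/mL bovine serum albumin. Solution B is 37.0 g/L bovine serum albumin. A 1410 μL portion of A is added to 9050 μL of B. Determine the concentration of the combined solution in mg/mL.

34.5 mg/mL

C_B = 37.0 g/L = 37.0 mg/mL.
C_mix = (C_A·V_A + C_B·V_B)/(V_A + V_B) = (18.4×1410 + 37.0×9050) / 10460 = 34.5 mg/mL.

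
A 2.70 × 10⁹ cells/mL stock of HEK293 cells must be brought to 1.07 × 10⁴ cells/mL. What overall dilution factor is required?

Factor = C₀/C_target = 2.70 × 10⁹ cells/mL / 1.07 × 10⁴ cells/mL = 2.52 × 10⁵.

2.52 × 10⁵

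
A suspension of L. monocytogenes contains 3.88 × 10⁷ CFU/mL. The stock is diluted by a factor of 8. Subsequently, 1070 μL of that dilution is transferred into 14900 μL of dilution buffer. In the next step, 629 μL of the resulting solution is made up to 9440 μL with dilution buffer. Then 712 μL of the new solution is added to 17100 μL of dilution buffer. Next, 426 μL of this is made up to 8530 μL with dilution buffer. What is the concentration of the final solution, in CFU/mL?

43.2 CFU/mL

Overall dilution factor = 8 × 14.93 × 15.01 × 25.02 × 20.02 = 8.98 × 10⁵.
3.88 × 10⁷ CFU/mL / 8.98 × 10⁵ = 43.2 CFU/mL.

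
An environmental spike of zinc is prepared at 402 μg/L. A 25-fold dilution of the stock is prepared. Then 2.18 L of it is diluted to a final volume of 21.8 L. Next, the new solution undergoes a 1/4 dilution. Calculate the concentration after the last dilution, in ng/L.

402 ng/L

Overall dilution factor = 25 × 10 × 4 = 1000.
402 μg/L / 1000 = 0.402 μg/L = 402 ng/L.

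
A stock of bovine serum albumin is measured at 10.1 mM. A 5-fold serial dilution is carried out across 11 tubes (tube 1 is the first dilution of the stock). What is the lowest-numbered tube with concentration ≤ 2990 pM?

tube 10

Tube n has concentration 10.1 mM / 5ⁿ.
Need 5ⁿ ≥ 10.1 mM / 2990 pM = 3.38 × 10⁶, so n ≥ 9.34.
First such tube: n = 10.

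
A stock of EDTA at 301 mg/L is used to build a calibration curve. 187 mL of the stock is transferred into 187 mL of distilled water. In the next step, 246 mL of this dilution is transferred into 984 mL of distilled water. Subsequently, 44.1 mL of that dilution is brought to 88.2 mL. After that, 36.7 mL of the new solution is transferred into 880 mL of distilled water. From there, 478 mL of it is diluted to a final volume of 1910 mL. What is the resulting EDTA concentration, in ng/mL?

151 ng/mL

Overall dilution factor = 2 × 5 × 2 × 24.98 × 3.996 = 1996.
301 mg/L / 1996 = 0.151 mg/L = 151 ng/mL.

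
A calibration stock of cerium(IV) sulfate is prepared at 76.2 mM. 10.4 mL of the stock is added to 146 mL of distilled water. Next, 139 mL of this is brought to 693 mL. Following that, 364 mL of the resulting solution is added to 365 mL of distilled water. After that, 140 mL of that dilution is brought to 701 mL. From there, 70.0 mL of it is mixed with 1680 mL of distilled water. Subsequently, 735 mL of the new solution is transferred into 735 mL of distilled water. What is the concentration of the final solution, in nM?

Overall dilution factor = 15.04 × 4.986 × 2.003 × 5.007 × 25 × 2 = 3.76 × 10⁴.
76.2 mM / 3.76 × 10⁴ = 2.03 × 10⁻³ mM = 2030 nM.

2030 nM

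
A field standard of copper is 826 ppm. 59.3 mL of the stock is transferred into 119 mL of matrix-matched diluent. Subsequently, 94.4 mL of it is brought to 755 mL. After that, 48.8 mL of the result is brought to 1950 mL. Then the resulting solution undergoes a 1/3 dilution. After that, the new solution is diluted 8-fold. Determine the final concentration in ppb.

35.8 ppb

Overall dilution factor = 3.007 × 7.998 × 39.96 × 3 × 8 = 2.31 × 10⁴.
826 ppm / 2.31 × 10⁴ = 0.0358 ppm = 35.8 ppb.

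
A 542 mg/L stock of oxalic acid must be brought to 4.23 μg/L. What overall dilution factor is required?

Factor = C₀/C_target = 542 mg/L / 4.23 μg/L = 1.28 × 10⁵.

1.28 × 10⁵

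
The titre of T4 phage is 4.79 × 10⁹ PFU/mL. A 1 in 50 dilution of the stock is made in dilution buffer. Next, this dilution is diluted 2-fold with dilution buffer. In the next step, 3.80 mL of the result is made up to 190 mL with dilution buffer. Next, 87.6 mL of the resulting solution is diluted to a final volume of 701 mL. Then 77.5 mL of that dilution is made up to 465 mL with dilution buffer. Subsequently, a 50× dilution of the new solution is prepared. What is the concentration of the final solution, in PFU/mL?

Overall dilution factor = 50 × 2 × 50 × 8.002 × 6 × 50 = 1.20 × 10⁷.
4.79 × 10⁹ PFU/mL / 1.20 × 10⁷ = 399 PFU/mL.

399 PFU/mL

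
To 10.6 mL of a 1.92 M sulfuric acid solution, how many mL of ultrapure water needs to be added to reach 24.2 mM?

830 mL

24.2 mM = 0.0242 M.
V₂ = C₁V₁/C₂ = 1.92 × 10.6 / 0.0242 = 841 mL.
Diluent to add = V₂ − V₁ = 841 − 10.6 = 830 mL.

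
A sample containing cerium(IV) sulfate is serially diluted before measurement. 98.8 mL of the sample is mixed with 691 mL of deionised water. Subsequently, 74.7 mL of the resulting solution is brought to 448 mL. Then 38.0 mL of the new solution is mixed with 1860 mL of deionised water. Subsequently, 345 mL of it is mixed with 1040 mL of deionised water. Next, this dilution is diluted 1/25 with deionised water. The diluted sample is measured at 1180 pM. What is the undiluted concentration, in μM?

Overall dilution factor = 7.994 × 5.997 × 49.95 × 4.014 × 25 = 2.40 × 10⁵.
Original = 1180 pM × 2.40 × 10⁵ = 2.84 × 10⁸ pM = 284 μM.

284 μM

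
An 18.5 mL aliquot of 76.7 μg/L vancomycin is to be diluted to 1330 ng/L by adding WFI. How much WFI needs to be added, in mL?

1330 ng/L = 1.33 μg/L.
V₂ = C₁V₁/C₂ = 76.7 × 18.5 / 1.33 = 1067 mL.
Diluent to add = V₂ − V₁ = 1067 − 18.5 = 1050 mL.

1050 mL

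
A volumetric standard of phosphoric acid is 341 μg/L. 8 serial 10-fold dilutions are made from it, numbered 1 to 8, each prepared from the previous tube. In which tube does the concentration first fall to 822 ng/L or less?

tube 3

Tube n has concentration 341 μg/L / 10ⁿ.
Need 10ⁿ ≥ 341 μg/L / 822 ng/L = 415, so n ≥ 2.62.
First such tube: n = 3.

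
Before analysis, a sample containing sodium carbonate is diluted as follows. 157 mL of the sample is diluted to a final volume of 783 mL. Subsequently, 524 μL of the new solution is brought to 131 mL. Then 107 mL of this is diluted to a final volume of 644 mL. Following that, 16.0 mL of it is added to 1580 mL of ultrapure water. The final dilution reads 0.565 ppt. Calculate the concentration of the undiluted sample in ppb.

Overall dilution factor = 4.987 × 250 × 6.019 × 99.75 = 7.49 × 10⁵.
Original = 0.565 ppt × 7.49 × 10⁵ = 4.23 × 10⁵ ppt = 423 ppb.

423 ppb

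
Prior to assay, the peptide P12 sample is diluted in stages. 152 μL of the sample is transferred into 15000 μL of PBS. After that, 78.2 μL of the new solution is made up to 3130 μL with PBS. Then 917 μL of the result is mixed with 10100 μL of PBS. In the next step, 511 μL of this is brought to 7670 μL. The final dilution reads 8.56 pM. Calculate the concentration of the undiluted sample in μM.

Overall dilution factor = 99.68 × 40.03 × 12.01 × 15.01 = 7.20 × 10⁵.
Original = 8.56 pM × 7.20 × 10⁵ = 6.16 × 10⁶ pM = 6.16 μM.

6.16 μM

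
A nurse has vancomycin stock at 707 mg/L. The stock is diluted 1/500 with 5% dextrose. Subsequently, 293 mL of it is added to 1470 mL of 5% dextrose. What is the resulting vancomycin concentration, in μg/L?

Overall dilution factor = 500 × 6.017 = 3009.
707 mg/L / 3009 = 0.235 mg/L = 235 μg/L.

235 μg/L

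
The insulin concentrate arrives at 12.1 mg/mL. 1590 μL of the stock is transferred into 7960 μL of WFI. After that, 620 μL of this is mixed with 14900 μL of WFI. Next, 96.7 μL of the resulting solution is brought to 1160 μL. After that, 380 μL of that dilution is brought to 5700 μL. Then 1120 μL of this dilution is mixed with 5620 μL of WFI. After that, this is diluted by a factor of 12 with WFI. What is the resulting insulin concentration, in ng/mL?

Overall dilution factor = 6.006 × 25.03 × 12.00 × 15 × 6.018 × 12 = 1.95 × 10⁶.
12.1 mg/mL / 1.95 × 10⁶ = 6.19 × 10⁻⁶ mg/mL = 6.19 ng/mL.

6.19 ng/mL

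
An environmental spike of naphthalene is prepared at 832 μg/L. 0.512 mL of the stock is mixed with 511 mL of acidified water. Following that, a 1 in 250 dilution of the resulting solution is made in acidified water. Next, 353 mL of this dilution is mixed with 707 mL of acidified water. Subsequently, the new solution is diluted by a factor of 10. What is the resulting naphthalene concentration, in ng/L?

0.111 ng/L

Overall dilution factor = 999.0 × 250 × 3.003 × 10 = 7.50 × 10⁶.
832 μg/L / 7.50 × 10⁶ = 1.11 × 10⁻⁴ μg/L = 0.111 ng/L.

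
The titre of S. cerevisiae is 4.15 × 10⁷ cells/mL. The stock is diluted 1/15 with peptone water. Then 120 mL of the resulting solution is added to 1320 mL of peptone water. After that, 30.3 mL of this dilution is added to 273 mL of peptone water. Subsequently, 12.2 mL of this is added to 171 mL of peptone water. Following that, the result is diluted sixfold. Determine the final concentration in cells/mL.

Overall dilution factor = 15 × 12 × 10.01 × 15.02 × 6 = 1.62 × 10⁵.
4.15 × 10⁷ cells/mL / 1.62 × 10⁵ = 256 cells/mL.

256 cells/mL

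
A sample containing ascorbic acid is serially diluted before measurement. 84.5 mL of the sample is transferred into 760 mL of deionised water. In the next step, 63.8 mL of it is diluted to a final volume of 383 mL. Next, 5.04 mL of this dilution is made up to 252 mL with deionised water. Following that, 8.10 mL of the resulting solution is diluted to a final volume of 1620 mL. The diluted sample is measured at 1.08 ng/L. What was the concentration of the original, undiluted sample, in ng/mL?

648 ng/mL

Overall dilution factor = 9.994 × 6.003 × 50 × 200 = 6.00 × 10⁵.
Original = 1.08 ng/L × 6.00 × 10⁵ = 6.48 × 10⁵ ng/L = 648 ng/mL.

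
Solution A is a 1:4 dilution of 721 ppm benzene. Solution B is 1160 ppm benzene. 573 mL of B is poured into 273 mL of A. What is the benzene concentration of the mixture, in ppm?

C_A = 721 ppm / 4 = 180 ppm.
C_mix = (C_A·V_A + C_B·V_B)/(V_A + V_B) = (180×273 + 1160×573) / 846.0 = 844 ppm.

844 ppm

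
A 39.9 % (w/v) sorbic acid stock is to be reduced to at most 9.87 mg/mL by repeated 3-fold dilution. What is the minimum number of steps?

Need 3ⁿ ≥ 40.4, so n ≥ log(40.4)/log(3) = 3.37.
Minimum whole steps: n = 4.

4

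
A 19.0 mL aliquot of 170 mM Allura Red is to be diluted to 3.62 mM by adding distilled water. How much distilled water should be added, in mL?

873 mL

V₂ = C₁V₁/C₂ = 170 × 19.0 / 3.62 = 892 mL.
Diluent to add = V₂ − V₁ = 892 − 19.0 = 873 mL.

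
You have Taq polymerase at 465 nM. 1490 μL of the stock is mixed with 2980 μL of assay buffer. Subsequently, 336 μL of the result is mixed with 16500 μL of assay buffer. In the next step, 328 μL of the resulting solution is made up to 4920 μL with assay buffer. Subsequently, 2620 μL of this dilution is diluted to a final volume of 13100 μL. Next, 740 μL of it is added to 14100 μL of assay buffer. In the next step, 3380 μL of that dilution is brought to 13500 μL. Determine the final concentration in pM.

0.515 pM

Overall dilution factor = 3 × 50.11 × 15 × 5 × 20.05 × 3.994 = 9.03 × 10⁵.
465 nM / 9.03 × 10⁵ = 5.15 × 10⁻⁴ nM = 0.515 pM.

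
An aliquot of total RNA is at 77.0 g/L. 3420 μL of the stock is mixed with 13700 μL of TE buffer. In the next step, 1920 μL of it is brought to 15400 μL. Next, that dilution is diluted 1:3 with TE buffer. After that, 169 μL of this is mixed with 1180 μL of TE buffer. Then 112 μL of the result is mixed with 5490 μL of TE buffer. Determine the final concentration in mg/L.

Overall dilution factor = 5.006 × 8.021 × 3 × 7.982 × 50.02 = 4.81 × 10⁴.
77.0 g/L / 4.81 × 10⁴ = 1.60 × 10⁻³ g/L = 1.60 mg/L.

1.60 mg/L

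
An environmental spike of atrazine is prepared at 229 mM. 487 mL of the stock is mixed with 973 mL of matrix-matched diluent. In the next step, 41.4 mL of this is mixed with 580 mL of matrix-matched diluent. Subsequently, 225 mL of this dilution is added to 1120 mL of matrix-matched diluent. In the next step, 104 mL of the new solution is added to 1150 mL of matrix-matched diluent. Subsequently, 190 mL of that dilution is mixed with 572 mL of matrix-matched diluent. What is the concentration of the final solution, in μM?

Overall dilution factor = 2.998 × 15.01 × 5.978 × 12.06 × 4.011 = 1.30 × 10⁴.
229 mM / 1.30 × 10⁴ = 0.0176 mM = 17.6 μM.

17.6 μM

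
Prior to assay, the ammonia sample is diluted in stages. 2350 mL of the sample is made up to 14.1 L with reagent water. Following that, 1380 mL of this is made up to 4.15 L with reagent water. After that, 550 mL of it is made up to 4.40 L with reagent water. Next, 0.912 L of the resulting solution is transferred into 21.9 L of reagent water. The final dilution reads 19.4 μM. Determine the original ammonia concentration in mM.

70.0 mM

Overall dilution factor = 6 × 3.007 × 8 × 25.01 = 3611.
Original = 19.4 μM × 3611 = 7.00 × 10⁴ μM = 70.0 mM.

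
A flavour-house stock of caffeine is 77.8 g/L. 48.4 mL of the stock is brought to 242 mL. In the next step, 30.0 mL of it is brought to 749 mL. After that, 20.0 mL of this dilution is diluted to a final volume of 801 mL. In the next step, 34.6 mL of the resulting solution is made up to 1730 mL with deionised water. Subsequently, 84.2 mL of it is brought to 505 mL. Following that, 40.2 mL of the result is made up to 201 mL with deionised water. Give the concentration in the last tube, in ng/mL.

10.4 ng/mL

Overall dilution factor = 5 × 24.97 × 40.05 × 50 × 5.998 × 5 = 7.50 × 10⁶.
77.8 g/L / 7.50 × 10⁶ = 1.04 × 10⁻⁵ g/L = 10.4 ng/mL.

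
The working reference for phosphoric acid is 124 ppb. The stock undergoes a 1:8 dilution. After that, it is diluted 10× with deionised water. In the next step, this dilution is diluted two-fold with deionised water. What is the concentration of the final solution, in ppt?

Overall dilution factor = 8 × 10 × 2 = 160.
124 ppb / 160 = 0.775 ppb = 775 ppt.

775 ppt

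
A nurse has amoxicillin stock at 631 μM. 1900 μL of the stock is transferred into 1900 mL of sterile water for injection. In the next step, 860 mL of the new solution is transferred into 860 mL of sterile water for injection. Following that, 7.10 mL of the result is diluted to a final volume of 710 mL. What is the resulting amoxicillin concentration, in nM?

Overall dilution factor = 1001 × 2 × 100 = 2.00 × 10⁵.
631 μM / 2.00 × 10⁵ = 3.15 × 10⁻³ μM = 3.15 nM.

3.15 nM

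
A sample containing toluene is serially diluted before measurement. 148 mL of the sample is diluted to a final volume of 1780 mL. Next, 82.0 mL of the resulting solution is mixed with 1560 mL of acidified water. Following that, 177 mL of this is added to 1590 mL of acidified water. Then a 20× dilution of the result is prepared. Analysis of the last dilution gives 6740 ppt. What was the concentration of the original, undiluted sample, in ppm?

Overall dilution factor = 12.03 × 20.02 × 9.983 × 20 = 4.81 × 10⁴.
Original = 6740 ppt × 4.81 × 10⁴ = 3.24 × 10⁸ ppt = 324 ppm.

324 ppm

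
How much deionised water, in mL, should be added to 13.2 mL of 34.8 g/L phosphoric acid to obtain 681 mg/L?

661 mL

681 mg/L = 0.681 g/L.
V₂ = C₁V₁/C₂ = 34.8 × 13.2 / 0.681 = 675 mL.
Diluent to add = V₂ − V₁ = 675 − 13.2 = 661 mL.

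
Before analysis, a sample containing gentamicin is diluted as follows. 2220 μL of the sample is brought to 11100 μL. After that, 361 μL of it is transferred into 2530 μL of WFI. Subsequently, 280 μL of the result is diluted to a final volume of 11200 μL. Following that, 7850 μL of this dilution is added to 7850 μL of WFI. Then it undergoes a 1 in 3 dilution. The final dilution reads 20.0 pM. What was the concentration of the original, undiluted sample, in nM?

192 nM

Overall dilution factor = 5 × 8.008 × 40 × 2 × 3 = 9610.
Original = 20.0 pM × 9610 = 1.92 × 10⁵ pM = 192 nM.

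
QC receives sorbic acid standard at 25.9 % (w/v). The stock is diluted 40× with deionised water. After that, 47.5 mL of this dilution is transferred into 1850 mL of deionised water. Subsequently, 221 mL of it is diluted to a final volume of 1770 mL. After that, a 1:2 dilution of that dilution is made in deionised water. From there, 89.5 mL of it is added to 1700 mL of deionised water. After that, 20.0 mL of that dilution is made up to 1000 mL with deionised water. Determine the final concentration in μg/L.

10.1 μg/L

Overall dilution factor = 40 × 39.95 × 8.009 × 2 × 19.99 × 50 = 2.56 × 10⁷.
25.9 % (w/v) / 2.56 × 10⁷ = 1.01 × 10⁻⁶ % (w/v) = 10.1 μg/L.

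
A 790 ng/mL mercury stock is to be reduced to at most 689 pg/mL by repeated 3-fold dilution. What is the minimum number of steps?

Need 3ⁿ ≥ 1147, so n ≥ log(1147)/log(3) = 6.41.
Minimum whole steps: n = 7.

7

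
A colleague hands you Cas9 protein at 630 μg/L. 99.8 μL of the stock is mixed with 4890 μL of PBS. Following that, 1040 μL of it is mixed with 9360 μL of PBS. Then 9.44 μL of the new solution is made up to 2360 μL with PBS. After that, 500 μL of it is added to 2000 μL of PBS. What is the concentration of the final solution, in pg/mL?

1.01 pg/mL

Overall dilution factor = 50.00 × 10 × 250 × 5 = 6.25 × 10⁵.
630 μg/L / 6.25 × 10⁵ = 1.01 × 10⁻³ μg/L = 1.01 pg/mL.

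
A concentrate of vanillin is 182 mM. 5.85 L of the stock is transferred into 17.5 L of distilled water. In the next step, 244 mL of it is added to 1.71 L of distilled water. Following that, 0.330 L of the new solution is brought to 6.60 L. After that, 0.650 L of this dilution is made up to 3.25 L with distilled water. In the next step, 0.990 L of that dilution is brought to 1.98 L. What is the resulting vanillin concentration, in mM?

0.0285 mM

Overall dilution factor = 3.991 × 8.008 × 20 × 5 × 2 = 6393.
182 mM / 6393 = 0.0285 mM.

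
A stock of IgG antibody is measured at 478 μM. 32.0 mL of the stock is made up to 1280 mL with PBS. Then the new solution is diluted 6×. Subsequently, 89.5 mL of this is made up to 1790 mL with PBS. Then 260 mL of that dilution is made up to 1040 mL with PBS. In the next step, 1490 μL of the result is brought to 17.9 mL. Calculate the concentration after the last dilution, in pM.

2070 pM

Overall dilution factor = 40 × 6 × 20 × 4 × 12.01 = 2.31 × 10⁵.
478 μM / 2.31 × 10⁵ = 2.07 × 10⁻³ μM = 2070 pM.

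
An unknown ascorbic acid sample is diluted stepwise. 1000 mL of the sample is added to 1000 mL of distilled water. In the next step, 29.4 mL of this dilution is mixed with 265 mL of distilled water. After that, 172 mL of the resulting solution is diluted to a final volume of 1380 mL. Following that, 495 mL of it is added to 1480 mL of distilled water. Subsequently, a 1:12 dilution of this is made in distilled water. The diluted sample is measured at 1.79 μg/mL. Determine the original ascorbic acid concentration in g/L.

Overall dilution factor = 2 × 10.01 × 8.023 × 3.990 × 12 = 7693.
Original = 1.79 μg/mL × 7693 = 1.38 × 10⁴ μg/mL = 13.8 g/L.

13.8 g/L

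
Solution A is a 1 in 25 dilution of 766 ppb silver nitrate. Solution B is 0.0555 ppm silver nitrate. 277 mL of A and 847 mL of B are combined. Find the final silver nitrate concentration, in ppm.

0.0494 ppm

C_A = 766 ppb / 25 = 30.6 ppb.
C_B = 0.0555 ppm = 55.5 ppb.
C_mix = (C_A·V_A + C_B·V_B)/(V_A + V_B) = (30.6×277 + 55.5×847) / 1124 = 49.4 ppb = 0.0494 ppm.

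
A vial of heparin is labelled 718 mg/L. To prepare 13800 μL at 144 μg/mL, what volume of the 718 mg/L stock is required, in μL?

2770 μL

144 μg/mL = 144 mg/L.
V₁ = C₂V₂/C₁ = 144 × 13800 / 718 = 2768 μL.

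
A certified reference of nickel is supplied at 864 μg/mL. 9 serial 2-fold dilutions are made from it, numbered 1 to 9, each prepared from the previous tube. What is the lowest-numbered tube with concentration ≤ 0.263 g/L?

Tube n has concentration 864 μg/mL / 2ⁿ.
Need 2ⁿ ≥ 864 μg/mL / 0.263 g/L = 3.29, so n ≥ 1.72.
First such tube: n = 2.

tube 2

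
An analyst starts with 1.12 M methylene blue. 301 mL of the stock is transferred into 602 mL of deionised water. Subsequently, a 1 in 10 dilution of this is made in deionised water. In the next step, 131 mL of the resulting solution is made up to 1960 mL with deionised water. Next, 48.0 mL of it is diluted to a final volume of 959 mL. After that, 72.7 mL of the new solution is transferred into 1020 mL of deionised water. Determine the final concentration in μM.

Overall dilution factor = 3 × 10 × 14.96 × 19.98 × 15.03 = 1.35 × 10⁵.
1.12 M / 1.35 × 10⁵ = 8.31 × 10⁻⁶ M = 8.31 μM.

8.31 μM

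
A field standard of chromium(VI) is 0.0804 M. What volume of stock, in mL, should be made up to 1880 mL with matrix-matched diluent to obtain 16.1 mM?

16.1 mM = 0.0161 M.
V₁ = C₂V₂/C₁ = 0.0161 × 1880 / 0.0804 = 376 mL.

376 mL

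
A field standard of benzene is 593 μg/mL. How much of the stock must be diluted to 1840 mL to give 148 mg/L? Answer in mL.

459 mL

148 mg/L = 148 μg/mL.
V₁ = C₂V₂/C₁ = 148 × 1840 / 593 = 459 mL.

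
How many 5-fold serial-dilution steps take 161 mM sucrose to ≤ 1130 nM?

8

Need 5ⁿ ≥ 1.42 × 10⁵, so n ≥ log(1.42 × 10⁵)/log(5) = 7.37.
Minimum whole steps: n = 8.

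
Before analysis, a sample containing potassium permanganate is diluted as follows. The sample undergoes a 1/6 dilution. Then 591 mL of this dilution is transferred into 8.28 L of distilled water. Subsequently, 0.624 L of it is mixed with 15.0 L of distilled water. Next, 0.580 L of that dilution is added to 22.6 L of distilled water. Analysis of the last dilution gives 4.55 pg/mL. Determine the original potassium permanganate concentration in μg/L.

Overall dilution factor = 6 × 15.01 × 25.04 × 39.97 = 9.01 × 10⁴.
Original = 4.55 pg/mL × 9.01 × 10⁴ = 4.10 × 10⁵ pg/mL = 410 μg/L.

410 μg/L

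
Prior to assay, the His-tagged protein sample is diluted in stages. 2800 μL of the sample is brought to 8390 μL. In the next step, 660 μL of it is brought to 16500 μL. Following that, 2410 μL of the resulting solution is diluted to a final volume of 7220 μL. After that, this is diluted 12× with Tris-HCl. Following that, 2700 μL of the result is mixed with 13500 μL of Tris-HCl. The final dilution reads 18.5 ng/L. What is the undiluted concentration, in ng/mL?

299 ng/mL

Overall dilution factor = 2.996 × 25 × 2.996 × 12 × 6 = 1.62 × 10⁴.
Original = 18.5 ng/L × 1.62 × 10⁴ = 2.99 × 10⁵ ng/L = 299 ng/mL.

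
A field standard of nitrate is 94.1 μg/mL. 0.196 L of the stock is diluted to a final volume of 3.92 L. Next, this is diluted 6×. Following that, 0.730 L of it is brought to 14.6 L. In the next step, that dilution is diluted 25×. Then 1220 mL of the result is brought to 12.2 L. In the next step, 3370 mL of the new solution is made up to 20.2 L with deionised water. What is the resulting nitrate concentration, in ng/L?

Overall dilution factor = 20 × 6 × 20 × 25 × 10 × 5.994 = 3.60 × 10⁶.
94.1 μg/mL / 3.60 × 10⁶ = 2.62 × 10⁻⁵ μg/mL = 26.2 ng/L.

26.2 ng/L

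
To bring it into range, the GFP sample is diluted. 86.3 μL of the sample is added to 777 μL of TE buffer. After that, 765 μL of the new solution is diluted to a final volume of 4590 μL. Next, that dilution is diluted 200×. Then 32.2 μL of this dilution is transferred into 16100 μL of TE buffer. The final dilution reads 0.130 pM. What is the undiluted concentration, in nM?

Overall dilution factor = 10.00 × 6 × 200 × 501 = 6.01 × 10⁶.
Original = 0.130 pM × 6.01 × 10⁶ = 7.82 × 10⁵ pM = 782 nM.

782 nM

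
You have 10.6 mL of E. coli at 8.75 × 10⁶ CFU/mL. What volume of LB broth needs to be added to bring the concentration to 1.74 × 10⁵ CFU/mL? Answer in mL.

V₂ = C₁V₁/C₂ = 8.75 × 10⁶ × 10.6 / 1.74 × 10⁵ = 533 mL.
Diluent to add = V₂ − V₁ = 533 − 10.6 = 522 mL.

522 mL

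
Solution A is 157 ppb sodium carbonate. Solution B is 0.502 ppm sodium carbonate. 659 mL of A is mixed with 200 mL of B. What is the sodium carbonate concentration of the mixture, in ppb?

C_B = 0.502 ppm = 502 ppb.
C_mix = (C_A·V_A + C_B·V_B)/(V_A + V_B) = (157×659 + 502×200) / 859.0 = 237 ppb.

237 ppb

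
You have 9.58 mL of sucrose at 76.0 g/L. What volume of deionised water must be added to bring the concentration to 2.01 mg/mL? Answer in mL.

2.01 mg/mL = 2.01 g/L.
V₂ = C₁V₁/C₂ = 76.0 × 9.58 / 2.01 = 362 mL.
Diluent to add = V₂ − V₁ = 362 − 9.58 = 353 mL.

353 mL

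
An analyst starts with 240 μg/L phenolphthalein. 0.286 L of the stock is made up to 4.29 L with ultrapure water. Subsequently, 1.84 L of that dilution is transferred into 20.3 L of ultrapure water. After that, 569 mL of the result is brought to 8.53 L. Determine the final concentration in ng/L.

88.7 ng/L

Overall dilution factor = 15 × 12.03 × 14.99 = 2706.
240 μg/L / 2706 = 0.0887 μg/L = 88.7 ng/L.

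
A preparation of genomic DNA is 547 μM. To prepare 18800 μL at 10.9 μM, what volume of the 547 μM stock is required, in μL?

V₁ = C₂V₂/C₁ = 10.9 × 18800 / 547 = 375 μL.

375 μL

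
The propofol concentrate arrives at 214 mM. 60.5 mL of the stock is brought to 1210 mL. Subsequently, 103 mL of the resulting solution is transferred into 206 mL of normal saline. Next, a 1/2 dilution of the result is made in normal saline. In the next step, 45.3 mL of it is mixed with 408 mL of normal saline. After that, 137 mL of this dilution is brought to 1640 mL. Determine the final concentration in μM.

14.9 μM

Overall dilution factor = 20 × 3 × 2 × 10.01 × 11.97 = 1.44 × 10⁴.
214 mM / 1.44 × 10⁴ = 0.0149 mM = 14.9 μM.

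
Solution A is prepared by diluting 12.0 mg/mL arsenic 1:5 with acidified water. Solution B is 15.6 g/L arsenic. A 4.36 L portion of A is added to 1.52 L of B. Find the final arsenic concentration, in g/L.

C_A = 12.0 mg/mL / 5 = 2.40 mg/mL.
C_B = 15.6 g/L = 15.6 mg/mL.
C_mix = (C_A·V_A + C_B·V_B)/(V_A + V_B) = (2.40×4.36 + 15.6×1.52) / 5.880 = 5.81 mg/mL = 5.81 g/L.

5.81 g/L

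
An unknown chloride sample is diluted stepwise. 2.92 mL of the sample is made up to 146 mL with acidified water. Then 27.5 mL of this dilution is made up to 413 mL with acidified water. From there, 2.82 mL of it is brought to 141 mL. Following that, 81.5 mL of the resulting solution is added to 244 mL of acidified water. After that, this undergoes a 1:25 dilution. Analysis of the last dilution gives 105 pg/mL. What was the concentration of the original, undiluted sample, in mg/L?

394 mg/L

Overall dilution factor = 50 × 15.02 × 50 × 3.994 × 25 = 3.75 × 10⁶.
Original = 105 pg/mL × 3.75 × 10⁶ = 3.94 × 10⁸ pg/mL = 394 mg/L.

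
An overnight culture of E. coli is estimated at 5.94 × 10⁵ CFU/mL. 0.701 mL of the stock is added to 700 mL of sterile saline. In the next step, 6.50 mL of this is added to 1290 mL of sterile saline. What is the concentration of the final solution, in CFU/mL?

2.98 CFU/mL

Overall dilution factor = 999.6 × 199.5 = 1.99 × 10⁵.
5.94 × 10⁵ CFU/mL / 1.99 × 10⁵ = 2.98 CFU/mL.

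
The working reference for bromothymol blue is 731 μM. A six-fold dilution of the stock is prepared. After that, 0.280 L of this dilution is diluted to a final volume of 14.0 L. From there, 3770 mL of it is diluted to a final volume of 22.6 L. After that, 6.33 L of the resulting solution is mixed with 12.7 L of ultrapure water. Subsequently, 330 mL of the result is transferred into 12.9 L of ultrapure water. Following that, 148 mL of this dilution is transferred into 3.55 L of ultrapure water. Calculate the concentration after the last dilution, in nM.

0.135 nM

Overall dilution factor = 6 × 50 × 5.995 × 3.006 × 40.09 × 24.99 = 5.42 × 10⁶.
731 μM / 5.42 × 10⁶ = 1.35 × 10⁻⁴ μM = 0.135 nM.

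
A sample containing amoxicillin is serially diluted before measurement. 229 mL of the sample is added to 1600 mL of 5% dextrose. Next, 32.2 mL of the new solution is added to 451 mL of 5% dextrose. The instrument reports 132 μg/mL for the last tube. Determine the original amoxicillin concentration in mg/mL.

15.8 mg/mL

Overall dilution factor = 7.987 × 15.01 = 120.
Original = 132 μg/mL × 120 = 1.58 × 10⁴ μg/mL = 15.8 mg/mL.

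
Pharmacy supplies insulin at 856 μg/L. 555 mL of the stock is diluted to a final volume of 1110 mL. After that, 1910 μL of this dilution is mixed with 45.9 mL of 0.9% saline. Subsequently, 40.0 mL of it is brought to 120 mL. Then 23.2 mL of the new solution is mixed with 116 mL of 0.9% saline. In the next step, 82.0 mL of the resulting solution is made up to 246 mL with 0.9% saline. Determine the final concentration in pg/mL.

Overall dilution factor = 2 × 25.03 × 3 × 6 × 3 = 2703.
856 μg/L / 2703 = 0.317 μg/L = 317 pg/mL.

317 pg/mL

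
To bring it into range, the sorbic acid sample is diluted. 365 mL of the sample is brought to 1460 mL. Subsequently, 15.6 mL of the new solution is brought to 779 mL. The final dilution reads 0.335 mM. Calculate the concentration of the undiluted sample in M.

Overall dilution factor = 4 × 49.94 = 200.
Original = 0.335 mM × 200 = 66.9 mM = 0.0669 M.

0.0669 M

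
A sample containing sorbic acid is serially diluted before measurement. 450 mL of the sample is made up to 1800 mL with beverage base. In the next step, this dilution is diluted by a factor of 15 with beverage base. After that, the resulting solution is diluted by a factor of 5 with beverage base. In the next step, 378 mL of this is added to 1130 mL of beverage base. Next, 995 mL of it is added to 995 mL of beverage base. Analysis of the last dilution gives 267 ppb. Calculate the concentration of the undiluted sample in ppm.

639 ppm

Overall dilution factor = 4 × 15 × 5 × 3.989 × 2 = 2394.
Original = 267 ppb × 2394 = 6.39 × 10⁵ ppb = 639 ppm.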